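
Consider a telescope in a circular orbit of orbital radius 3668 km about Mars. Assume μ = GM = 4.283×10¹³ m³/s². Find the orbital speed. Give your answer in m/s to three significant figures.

r = 3668 km = 3.668×10⁶ m.
For a circular orbit v = √(μ/r) = √(4.283×10¹³ / 3.668×10⁶) = √(1.168×10⁷) = 3417 m/s.

v ≈ 3420 m/s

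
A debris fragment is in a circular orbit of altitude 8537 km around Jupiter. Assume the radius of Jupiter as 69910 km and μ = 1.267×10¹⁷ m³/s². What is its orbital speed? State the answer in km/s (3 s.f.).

r = 69910 + 8537 = 78447 km = 7.8447×10⁷ m.
For a circular orbit v = √(μ/r) = √(1.267×10¹⁷ / 7.845×10⁷) = √(1.615×10⁹) = 40190 m/s.
That is 40.19 km/s.

v ≈ 40.2 km/s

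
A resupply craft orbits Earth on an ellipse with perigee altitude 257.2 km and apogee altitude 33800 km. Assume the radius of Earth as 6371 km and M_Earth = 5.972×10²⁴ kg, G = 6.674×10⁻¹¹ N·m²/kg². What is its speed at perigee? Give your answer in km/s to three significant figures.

μ = GM = 6.674×10⁻¹¹ × 5.972×10²⁴ = 3.986×10¹⁴ m³/s².
r_p = 6371 + 257.2 = 6628.2 km = 6.6282×10⁶ m.
r_a = 6371 + 33800 = 40171 km = 4.0171×10⁷ m.
Semi-major axis a = (r_p + r_a)/2 = 23400 km = 2.340×10⁷ m.
Vis-viva: v² = μ(2/r − 1/a) = 3.986×10¹⁴ × (3.017×10⁻⁷ − 4.274×10⁻⁸) = 1.032×10⁸ m²/s².
v = 10160 m/s = 10.16 km/s.

v ≈ 10.2 km/s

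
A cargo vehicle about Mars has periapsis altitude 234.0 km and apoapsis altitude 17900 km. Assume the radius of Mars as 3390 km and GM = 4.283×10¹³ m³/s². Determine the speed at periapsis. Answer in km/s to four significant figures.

v ≈ 4.494 km/s

r_p = 3390 + 234.0 = 3624.0 km = 3.6240×10⁶ m.
r_a = 3390 + 17900 = 21290 km = 2.1290×10⁷ m.
Semi-major axis a = (r_p + r_a)/2 = 12457 km = 1.246×10⁷ m.
Vis-viva: v² = μ(2/r − 1/a) = 4.283×10¹³ × (5.519×10⁻⁷ − 8.028×10⁻⁸) = 2.020×10⁷ m²/s².
v = 4494 m/s = 4.494 km/s.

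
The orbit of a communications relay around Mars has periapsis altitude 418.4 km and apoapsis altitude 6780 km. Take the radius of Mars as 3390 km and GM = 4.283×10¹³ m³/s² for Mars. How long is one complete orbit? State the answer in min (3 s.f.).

r_p = 3390 + 418.4 = 3808.4 km = 3.8084×10⁶ m.
r_a = 3390 + 6780 = 10170 km = 1.0170×10⁷ m.
Semi-major axis a = (r_p + r_a)/2 = (3808.4 + 10170)/2 = 6989.2 km = 6.989×10⁶ m.
By Kepler's third law T = 2π√(a³/μ) = 2π × 2.823×10³ = 1.774×10⁴ s.
= 295.7 min.

T ≈ 296 min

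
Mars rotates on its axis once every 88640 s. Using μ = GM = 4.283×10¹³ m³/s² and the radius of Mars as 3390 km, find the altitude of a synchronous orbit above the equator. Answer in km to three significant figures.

h_sync ≈ 17000 km

A synchronous orbit has period T, so by Kepler's third law a = (μT²/4π²)^(1/3).
μT²/4π² = 4.283×10¹³ × (8.864×10⁴)² / 39.48 = 8.524×10²¹ m³.
a = 2.043×10⁷ m = 20428 km.
Altitude h = a − R = 20428 − 3390 = 17038 km.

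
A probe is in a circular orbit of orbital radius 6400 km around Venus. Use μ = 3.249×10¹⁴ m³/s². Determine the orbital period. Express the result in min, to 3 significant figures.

T ≈ 94.1 min

r = 6400 km = 6.400×10⁶ m.
Kepler's third law: T = 2π√(r³/μ) = 2π√((6.400×10⁶)³ / 3.249×10¹⁴).
r³/μ = 8.068×10⁵ s², so T = 2π × 8.982×10² = 5.644×10³ s.
Converting: 5.644×10³ s ÷ 60.00 = 94.06 min.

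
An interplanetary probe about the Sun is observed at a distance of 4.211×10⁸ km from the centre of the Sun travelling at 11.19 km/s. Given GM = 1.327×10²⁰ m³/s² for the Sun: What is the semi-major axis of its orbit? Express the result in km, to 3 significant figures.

r = 4.211×10¹¹ m.
Specific orbital energy ε = v²/2 − μ/r = (11190)²/2 − 1.327×10²⁰/4.211×10¹¹ = -2.525×10⁸ J/kg.
Since ε = −μ/(2a), a = −μ/(2ε) = 2.628×10¹¹ m = 2.6275×10⁸ km.

a ≈ 2.63×10⁸ km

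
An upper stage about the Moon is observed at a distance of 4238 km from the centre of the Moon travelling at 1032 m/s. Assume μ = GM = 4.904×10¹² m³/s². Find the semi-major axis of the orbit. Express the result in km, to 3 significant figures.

r = 4.238×10⁶ m.
Vis-viva rearranged: 1/a = 2/r − v²/μ = 4.719×10⁻⁷ − 2.172×10⁻⁷ = 2.547×10⁻⁷ m⁻¹.
a = 3.925×10⁶ m = 3925.5 km.

a ≈ 3930 km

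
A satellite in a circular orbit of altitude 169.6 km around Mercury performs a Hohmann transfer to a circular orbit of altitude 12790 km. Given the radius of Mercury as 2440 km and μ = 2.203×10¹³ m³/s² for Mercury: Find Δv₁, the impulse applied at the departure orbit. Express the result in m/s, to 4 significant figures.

r₁ = 2440 + 169.6 = 2609.6 km = 2.6096×10⁶ m.
r₂ = 2440 + 12790 = 15230 km = 1.5230×10⁷ m.
Transfer ellipse a_t = (r₁ + r₂)/2 = 8.920×10⁶ m.
At r₁: circular v_c1 = √(μ/r₁) = 2905 m/s; transfer-periherm v_p = √[μ(2/r₁ − 1/a_t)] = 3797 m/s.
Δv₁ = v_p − v_c1 = 891.1 m/s.

Δv ≈ 891.1 m/s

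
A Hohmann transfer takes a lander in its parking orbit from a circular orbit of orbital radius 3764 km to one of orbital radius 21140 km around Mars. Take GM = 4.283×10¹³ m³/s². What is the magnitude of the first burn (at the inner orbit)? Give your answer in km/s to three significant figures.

Δv ≈ 1.02 km/s

r₁ = 3764 km = 3.764×10⁶ m.
r₂ = 21140 km = 2.114×10⁷ m.
Transfer ellipse a_t = (r₁ + r₂)/2 = 1.245×10⁷ m.
At r₁: circular v_c1 = √(μ/r₁) = 3373 m/s; transfer-periapsis v_p = √[μ(2/r₁ − 1/a_t)] = 4395 m/s.
Δv₁ = v_p − v_c1 = 1022 m/s.
= 1.022 km/s.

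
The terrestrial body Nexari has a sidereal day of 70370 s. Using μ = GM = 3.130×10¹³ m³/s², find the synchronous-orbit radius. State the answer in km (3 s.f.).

r_sync ≈ 15800 km

A synchronous orbit has period T, so by Kepler's third law a = (μT²/4π²)^(1/3).
μT²/4π² = 3.130×10¹³ × (7.037×10⁴)² / 39.48 = 3.926×10²¹ m³.
a = 1.578×10⁷ m = 15776 km.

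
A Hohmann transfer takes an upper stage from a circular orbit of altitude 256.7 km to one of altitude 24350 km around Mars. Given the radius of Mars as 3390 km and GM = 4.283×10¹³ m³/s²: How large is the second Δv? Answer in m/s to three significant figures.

Δv ≈ 644 m/s

r₁ = 3390 + 256.7 = 3646.7 km = 3.6467×10⁶ m.
r₂ = 3390 + 24350 = 27740 km = 2.7740×10⁷ m.
Transfer ellipse a_t = (r₁ + r₂)/2 = 1.569×10⁷ m.
At r₁: circular v_c1 = √(μ/r₁) = 3427 m/s; transfer-periapsis v_p = √[μ(2/r₁ − 1/a_t)] = 4556 m/s.
At r₂: circular v_c2 = √(μ/r₂) = 1243 m/s; transfer-apoapsis v_a = √[μ(2/r₂ − 1/a_t)] = 599.0 m/s.
Δv₂ = v_c2 − v_a = 643.6 m/s.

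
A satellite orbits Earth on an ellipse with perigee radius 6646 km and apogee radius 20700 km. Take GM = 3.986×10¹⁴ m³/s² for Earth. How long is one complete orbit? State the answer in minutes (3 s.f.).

Semi-major axis a = (r_p + r_a)/2 = (6646.0 + 20700)/2 = 13673 km = 1.367×10⁷ m.
By Kepler's third law T = 2π√(a³/μ) = 2π × 2.532×10³ = 1.591×10⁴ s.
= 265.2 minutes.

T ≈ 265 minutes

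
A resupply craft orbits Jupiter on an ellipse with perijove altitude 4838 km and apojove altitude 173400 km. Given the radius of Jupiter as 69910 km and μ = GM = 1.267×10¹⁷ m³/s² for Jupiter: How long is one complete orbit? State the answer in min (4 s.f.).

T ≈ 590.0 min

r_p = 69910 + 4838 = 74748 km = 7.4748×10⁷ m.
r_a = 69910 + 173400 = 243310 km = 2.4331×10⁸ m.
Semi-major axis a = (r_p + r_a)/2 = (74748 + 2.4331×10⁵)/2 = 1.5903×10⁵ km = 1.590×10⁸ m.
By Kepler's third law T = 2π√(a³/μ) = 2π × 5.634×10³ = 3.540×10⁴ s.
= 590.0 min.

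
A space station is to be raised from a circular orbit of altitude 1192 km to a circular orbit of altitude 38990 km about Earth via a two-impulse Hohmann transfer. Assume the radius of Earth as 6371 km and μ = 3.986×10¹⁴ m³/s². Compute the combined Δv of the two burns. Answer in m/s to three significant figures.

Δv_total ≈ 3620 m/s

r₁ = 6371 + 1192 = 7563.0 km = 7.5630×10⁶ m.
r₂ = 6371 + 38990 = 45361 km = 4.5361×10⁷ m.
Transfer ellipse a_t = (r₁ + r₂)/2 = 2.646×10⁷ m.
At r₁: circular v_c1 = √(μ/r₁) = 7260 m/s; transfer-perigee v_p = √[μ(2/r₁ − 1/a_t)] = 9505 m/s.
Δv₁ = v_p − v_c1 = 2245 m/s.
At r₂: circular v_c2 = √(μ/r₂) = 2964 m/s; transfer-apogee v_a = √[μ(2/r₂ − 1/a_t)] = 1585 m/s.
Δv₂ = v_c2 − v_a = 1380 m/s.
Total Δv = Δv₁ + Δv₂ = 3625 m/s.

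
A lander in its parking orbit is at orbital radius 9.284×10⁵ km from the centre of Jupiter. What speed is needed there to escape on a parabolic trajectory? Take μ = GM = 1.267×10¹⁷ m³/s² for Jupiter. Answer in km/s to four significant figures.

v_esc ≈ 16.52 km/s

r = 9.284×10⁵ km = 9.284×10⁸ m.
Escape speed v_esc = √(2μ/r) = √(2 × 1.267×10¹⁷ / 9.284×10⁸) = √(2.729×10⁸) = 16520 m/s.
= 16.52 km/s.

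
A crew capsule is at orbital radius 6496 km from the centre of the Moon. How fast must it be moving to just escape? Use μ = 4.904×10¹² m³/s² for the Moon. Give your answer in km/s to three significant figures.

r = 6496 km = 6.496×10⁶ m.
Escape speed v_esc = √(2μ/r) = √(2 × 4.904×10¹² / 6.496×10⁶) = √(1.510×10⁶) = 1229 m/s.
= 1.229 km/s.

v_esc ≈ 1.23 km/s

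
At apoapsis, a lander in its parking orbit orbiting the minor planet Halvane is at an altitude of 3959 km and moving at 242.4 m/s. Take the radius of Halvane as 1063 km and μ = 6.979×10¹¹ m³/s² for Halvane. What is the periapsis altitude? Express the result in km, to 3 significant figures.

periapsis altitude ≈ 283 km

r_a = 1063 + 3959 = 5022.0 km = 5.022×10⁶ m.
Specific energy ε = v²/2 − μ/r = -1.096×10⁵ J/kg, so a = −μ/(2ε) = 3.184×10⁶ m.
The apsides satisfy r_p + r_a = 2a, so the periapsis radius is 2a − r_a = 1.346×10⁶ m = 1346.3 km.
Periapsis altitude = 1346.3 − 1063 = 283.30 km.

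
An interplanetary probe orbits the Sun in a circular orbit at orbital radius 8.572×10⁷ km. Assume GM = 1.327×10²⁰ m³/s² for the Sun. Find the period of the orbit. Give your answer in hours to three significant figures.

r = 8.572×10⁷ km = 8.572×10¹⁰ m.
Kepler's third law: T = 2π√(r³/μ) = 2π√((8.572×10¹⁰)³ / 1.327×10²⁰).
r³/μ = 4.747×10¹² s², so T = 2π × 2.179×10⁶ = 1.369×10⁷ s.
Converting: 1.369×10⁷ s ÷ 3600 = 3802 hours.

T ≈ 3800 hours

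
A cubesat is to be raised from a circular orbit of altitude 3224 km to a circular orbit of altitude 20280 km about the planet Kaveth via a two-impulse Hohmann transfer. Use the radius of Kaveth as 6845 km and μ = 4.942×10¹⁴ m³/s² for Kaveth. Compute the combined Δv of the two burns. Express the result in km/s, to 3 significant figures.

Δv_total ≈ 2.58 km/s

r₁ = 6845 + 3224 = 10069 km = 1.0069×10⁷ m.
r₂ = 6845 + 20280 = 27125 km = 2.7125×10⁷ m.
Transfer ellipse a_t = (r₁ + r₂)/2 = 1.860×10⁷ m.
At r₁: circular v_c1 = √(μ/r₁) = 7006 m/s; transfer-periapsis v_p = √[μ(2/r₁ − 1/a_t)] = 8461 m/s.
Δv₁ = v_p − v_c1 = 1455 m/s.
At r₂: circular v_c2 = √(μ/r₂) = 4268 m/s; transfer-apoapsis v_a = √[μ(2/r₂ − 1/a_t)] = 3141 m/s.
Δv₂ = v_c2 − v_a = 1128 m/s.
Total Δv = Δv₁ + Δv₂ = 2583 m/s = 2.583 km/s.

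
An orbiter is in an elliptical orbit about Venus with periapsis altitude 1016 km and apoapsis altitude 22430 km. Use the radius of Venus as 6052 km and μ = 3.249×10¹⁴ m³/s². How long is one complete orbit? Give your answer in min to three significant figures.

T ≈ 435 min

r_p = 6052 + 1016 = 7068.0 km = 7.0680×10⁶ m.
r_a = 6052 + 22430 = 28482 km = 2.8482×10⁷ m.
Semi-major axis a = (r_p + r_a)/2 = (7068.0 + 28482)/2 = 17775 km = 1.778×10⁷ m.
By Kepler's third law T = 2π√(a³/μ) = 2π × 4.158×10³ = 2.612×10⁴ s.
= 435.4 min.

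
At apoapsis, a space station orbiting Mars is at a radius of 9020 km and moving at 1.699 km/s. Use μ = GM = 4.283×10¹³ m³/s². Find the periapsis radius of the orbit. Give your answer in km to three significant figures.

r_a = 9.020×10⁶ m.
Specific energy ε = v²/2 − μ/r = -3.305×10⁶ J/kg, so a = −μ/(2ε) = 6.480×10⁶ m.
The apsides satisfy r_p + r_a = 2a, so the periapsis radius is 2a − r_a = 3.939×10⁶ m = 3939.0 km.

periapsis radius ≈ 3940 km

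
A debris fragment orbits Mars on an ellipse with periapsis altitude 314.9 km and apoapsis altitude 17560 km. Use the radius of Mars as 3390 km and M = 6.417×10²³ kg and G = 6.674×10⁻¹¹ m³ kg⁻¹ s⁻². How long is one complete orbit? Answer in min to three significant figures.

μ = GM = 6.674×10⁻¹¹ × 6.417×10²³ = 4.283×10¹³ m³/s².
r_p = 3390 + 314.9 = 3704.9 km = 3.7049×10⁶ m.
r_a = 3390 + 17560 = 20950 km = 2.0950×10⁷ m.
Semi-major axis a = (r_p + r_a)/2 = (3704.9 + 20950)/2 = 12327 km = 1.233×10⁷ m.
By Kepler's third law T = 2π√(a³/μ) = 2π × 6.614×10³ = 4.156×10⁴ s.
= 692.6 min.

T ≈ 693 min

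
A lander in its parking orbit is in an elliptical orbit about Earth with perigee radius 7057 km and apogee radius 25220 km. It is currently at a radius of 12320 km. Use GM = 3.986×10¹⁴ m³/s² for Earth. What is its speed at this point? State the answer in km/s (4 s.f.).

v ≈ 6.325 km/s

Semi-major axis a = (r_p + r_a)/2 = 16138 km = 1.614×10⁷ m.
Vis-viva: v² = μ(2/r − 1/a) = 3.986×10¹⁴ × (1.623×10⁻⁷ − 6.196×10⁻⁸) = 4.001×10⁷ m²/s².
v = 6325 m/s = 6.325 km/s.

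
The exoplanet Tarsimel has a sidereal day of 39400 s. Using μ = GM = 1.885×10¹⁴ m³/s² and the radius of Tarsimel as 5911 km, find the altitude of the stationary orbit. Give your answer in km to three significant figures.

A synchronous orbit has period T, so by Kepler's third law a = (μT²/4π²)^(1/3).
μT²/4π² = 1.885×10¹⁴ × (3.940×10⁴)² / 39.48 = 7.412×10²¹ m³.
a = 1.950×10⁷ m = 19498 km.
Altitude h = a − R = 19498 − 5911 = 13587 km.

h_sync ≈ 13600 km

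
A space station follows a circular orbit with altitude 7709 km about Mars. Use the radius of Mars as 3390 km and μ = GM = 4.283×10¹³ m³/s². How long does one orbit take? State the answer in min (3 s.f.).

r = 3390 + 7709 = 11099 km = 1.1099×10⁷ m.
Kepler's third law: T = 2π√(r³/μ) = 2π√((1.110×10⁷)³ / 4.283×10¹³).
r³/μ = 3.192×10⁷ s², so T = 2π × 5.650×10³ = 3.550×10⁴ s.
Converting: 3.550×10⁴ s ÷ 60.00 = 591.7 min.

T ≈ 592 min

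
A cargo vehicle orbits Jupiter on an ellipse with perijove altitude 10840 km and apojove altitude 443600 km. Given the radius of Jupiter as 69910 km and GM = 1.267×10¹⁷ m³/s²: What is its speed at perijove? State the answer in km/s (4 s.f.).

v ≈ 52.07 km/s

r_p = 69910 + 10840 = 80750 km = 8.0750×10⁷ m.
r_a = 69910 + 443600 = 513510 km = 5.1351×10⁸ m.
Semi-major axis a = (r_p + r_a)/2 = 2.9713×10⁵ km = 2.971×10⁸ m.
Vis-viva: v² = μ(2/r − 1/a) = 1.267×10¹⁷ × (2.477×10⁻⁸ − 3.366×10⁻⁹) = 2.712×10⁹ m²/s².
v = 52070 m/s = 52.07 km/s.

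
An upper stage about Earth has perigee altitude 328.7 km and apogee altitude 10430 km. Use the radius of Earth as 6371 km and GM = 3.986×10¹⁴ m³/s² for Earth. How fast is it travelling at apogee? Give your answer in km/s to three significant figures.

v ≈ 3.68 km/s

r_p = 6371 + 328.7 = 6699.7 km = 6.6997×10⁶ m.
r_a = 6371 + 10430 = 16801 km = 1.6801×10⁷ m.
Semi-major axis a = (r_p + r_a)/2 = 11750 km = 1.175×10⁷ m.
Vis-viva: v² = μ(2/r − 1/a) = 3.986×10¹⁴ × (1.190×10⁻⁷ − 8.510×10⁻⁸) = 1.353×10⁷ m²/s².
v = 3678 m/s = 3.678 km/s.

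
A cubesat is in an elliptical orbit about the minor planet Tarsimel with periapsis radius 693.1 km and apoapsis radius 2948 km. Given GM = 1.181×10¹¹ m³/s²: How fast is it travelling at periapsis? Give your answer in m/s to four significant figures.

Semi-major axis a = (r_p + r_a)/2 = 1820.5 km = 1.821×10⁶ m.
Vis-viva: v² = μ(2/r − 1/a) = 1.181×10¹¹ × (2.886×10⁻⁶ − 5.493×10⁻⁷) = 2.759×10⁵ m²/s².
v = 525.3 m/s.

v ≈ 525.3 m/s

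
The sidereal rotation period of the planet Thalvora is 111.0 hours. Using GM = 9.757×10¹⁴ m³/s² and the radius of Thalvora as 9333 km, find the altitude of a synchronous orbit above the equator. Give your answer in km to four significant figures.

h_sync ≈ 1.487×10⁵ km

T = 111.0 hours = 3.996×10⁵ s.
A synchronous orbit has period T, so by Kepler's third law a = (μT²/4π²)^(1/3).
μT²/4π² = 9.757×10¹⁴ × (3.996×10⁵)² / 39.48 = 3.946×10²⁴ m³.
a = 1.580×10⁸ m = 1.5803×10⁵ km.
Altitude h = a − R = 1.5803×10⁵ − 9333 = 1.4870×10⁵ km.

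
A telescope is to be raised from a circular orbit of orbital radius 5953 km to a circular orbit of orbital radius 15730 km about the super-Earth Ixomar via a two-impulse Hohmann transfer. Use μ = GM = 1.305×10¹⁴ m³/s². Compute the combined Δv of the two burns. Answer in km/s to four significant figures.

Δv_total ≈ 1.704 km/s

r₁ = 5953 km = 5.953×10⁶ m.
r₂ = 15730 km = 1.573×10⁷ m.
Transfer ellipse a_t = (r₁ + r₂)/2 = 1.084×10⁷ m.
At r₁: circular v_c1 = √(μ/r₁) = 4682 m/s; transfer-periapsis v_p = √[μ(2/r₁ − 1/a_t)] = 5640 m/s.
Δv₁ = v_p − v_c1 = 957.6 m/s.
At r₂: circular v_c2 = √(μ/r₂) = 2880 m/s; transfer-apoapsis v_a = √[μ(2/r₂ − 1/a_t)] = 2134 m/s.
Δv₂ = v_c2 − v_a = 746.0 m/s.
Total Δv = Δv₁ + Δv₂ = 1704 m/s = 1.704 km/s.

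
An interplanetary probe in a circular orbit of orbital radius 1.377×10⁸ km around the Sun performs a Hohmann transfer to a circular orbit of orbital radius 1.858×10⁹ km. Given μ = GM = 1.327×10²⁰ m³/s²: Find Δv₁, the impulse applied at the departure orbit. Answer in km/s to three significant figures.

r₁ = 1.377×10⁸ km = 1.377×10¹¹ m.
r₂ = 1.858×10⁹ km = 1.858×10¹² m.
Transfer ellipse a_t = (r₁ + r₂)/2 = 9.978×10¹¹ m.
At r₁: circular v_c1 = √(μ/r₁) = 31040 m/s; transfer-perihelion v_p = √[μ(2/r₁ − 1/a_t)] = 42360 m/s.
Δv₁ = v_p − v_c1 = 11320 m/s.
= 11.32 km/s.

Δv ≈ 11.3 km/s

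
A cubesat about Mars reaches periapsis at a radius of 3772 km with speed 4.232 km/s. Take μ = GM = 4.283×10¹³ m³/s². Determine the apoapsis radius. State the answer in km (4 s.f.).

r_p = 3.772×10⁶ m.
Specific energy ε = v²/2 − μ/r = -2.400×10⁶ J/kg, so a = −μ/(2ε) = 8.924×10⁶ m.
The apsides satisfy r_p + r_a = 2a, so the apoapsis radius is 2a − r_p = 1.408×10⁷ m = 14075 km.

apoapsis radius ≈ 14080 km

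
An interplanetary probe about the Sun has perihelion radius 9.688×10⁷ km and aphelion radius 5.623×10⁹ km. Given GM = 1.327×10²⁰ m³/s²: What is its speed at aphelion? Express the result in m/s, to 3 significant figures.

v ≈ 894 m/s

Semi-major axis a = (r_p + r_a)/2 = 2.8599×10⁹ km = 2.860×10¹² m.
Vis-viva: v² = μ(2/r − 1/a) = 1.327×10²⁰ × (3.557×10⁻¹³ − 3.497×10⁻¹³) = 7.994×10⁵ m²/s².
v = 894.1 m/s.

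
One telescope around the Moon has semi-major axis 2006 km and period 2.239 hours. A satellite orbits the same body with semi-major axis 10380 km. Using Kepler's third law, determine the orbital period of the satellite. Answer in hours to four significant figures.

Kepler's third law: T² ∝ a³, so T₂ = T₁ (a₂/a₁)^(3/2).
a₂/a₁ = 5.174, (a₂/a₁)^(3/2) = 11.77.
T₂ = 2.239 × 11.77 = 26.35 hours.

T₂ ≈ 26.35 hours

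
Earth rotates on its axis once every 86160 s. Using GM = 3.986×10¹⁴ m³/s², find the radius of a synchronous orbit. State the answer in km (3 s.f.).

r_sync ≈ 42200 km

A synchronous orbit has period T, so by Kepler's third law a = (μT²/4π²)^(1/3).
μT²/4π² = 3.986×10¹⁴ × (8.616×10⁴)² / 39.48 = 7.495×10²² m³.
a = 4.216×10⁷ m = 42163 km.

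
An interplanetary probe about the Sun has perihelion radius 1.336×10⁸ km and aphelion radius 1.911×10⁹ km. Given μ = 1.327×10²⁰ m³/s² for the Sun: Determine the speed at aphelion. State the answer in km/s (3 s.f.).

Semi-major axis a = (r_p + r_a)/2 = 1.0223×10⁹ km = 1.022×10¹² m.
Vis-viva: v² = μ(2/r − 1/a) = 1.327×10²⁰ × (1.047×10⁻¹² − 9.782×10⁻¹³) = 9.075×10⁶ m²/s².
v = 3012 m/s = 3.012 km/s.

v ≈ 3.01 km/s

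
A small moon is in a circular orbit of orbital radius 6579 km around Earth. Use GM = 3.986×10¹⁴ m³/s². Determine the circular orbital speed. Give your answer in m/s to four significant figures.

r = 6579 km = 6.579×10⁶ m.
For a circular orbit v = √(μ/r) = √(3.986×10¹⁴ / 6.579×10⁶) = √(6.059×10⁷) = 7784 m/s.

v ≈ 7784 m/s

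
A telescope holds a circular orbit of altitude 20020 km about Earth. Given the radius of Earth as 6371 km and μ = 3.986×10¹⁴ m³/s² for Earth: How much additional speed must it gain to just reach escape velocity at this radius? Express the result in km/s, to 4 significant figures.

Δv ≈ 1.610 km/s

r = 6371 + 20020 = 26391 km = 2.6391×10⁷ m.
Circular speed v_c = √(μ/r) = 3886 m/s.
Escape speed v_esc = √(2μ/r) = √2 × v_c = 5496 m/s.
Δv = v_esc − v_c = 1610 m/s = 1.610 km/s.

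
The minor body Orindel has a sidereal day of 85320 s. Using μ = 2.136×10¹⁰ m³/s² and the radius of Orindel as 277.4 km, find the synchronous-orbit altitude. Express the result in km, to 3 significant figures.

h_sync ≈ 1300 km

A synchronous orbit has period T, so by Kepler's third law a = (μT²/4π²)^(1/3).
μT²/4π² = 2.136×10¹⁰ × (8.532×10⁴)² / 39.48 = 3.939×10¹⁸ m³.
a = 1.579×10⁶ m = 1579.2 km.
Altitude h = a − R = 1579.2 − 277.4 = 1301.8 km.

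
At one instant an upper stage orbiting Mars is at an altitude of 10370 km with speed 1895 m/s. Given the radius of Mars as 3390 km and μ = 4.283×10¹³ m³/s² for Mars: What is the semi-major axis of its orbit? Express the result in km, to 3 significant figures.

r = 3390 + 10370 = 13760 km = 1.376×10⁷ m.
Vis-viva rearranged: 1/a = 2/r − v²/μ = 1.453×10⁻⁷ − 8.384×10⁻⁸ = 6.151×10⁻⁸ m⁻¹.
a = 1.626×10⁷ m = 16259 km.

a ≈ 16300 km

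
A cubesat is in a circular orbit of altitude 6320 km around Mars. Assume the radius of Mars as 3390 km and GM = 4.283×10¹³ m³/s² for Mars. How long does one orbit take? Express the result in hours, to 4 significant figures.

T ≈ 8.069 hours

r = 3390 + 6320 = 9710.0 km = 9.7100×10⁶ m.
Kepler's third law: T = 2π√(r³/μ) = 2π√((9.710×10⁶)³ / 4.283×10¹³).
r³/μ = 2.138×10⁷ s², so T = 2π × 4.623×10³ = 2.905×10⁴ s.
Converting: 2.905×10⁴ s ÷ 3600 = 8.069 hours.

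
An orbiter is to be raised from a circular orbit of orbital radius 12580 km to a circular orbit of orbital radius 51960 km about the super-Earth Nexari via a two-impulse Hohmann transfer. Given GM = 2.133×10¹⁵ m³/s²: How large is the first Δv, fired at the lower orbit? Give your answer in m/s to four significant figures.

Δv ≈ 3502 m/s

r₁ = 12580 km = 1.258×10⁷ m.
r₂ = 51960 km = 5.196×10⁷ m.
Transfer ellipse a_t = (r₁ + r₂)/2 = 3.227×10⁷ m.
At r₁: circular v_c1 = √(μ/r₁) = 13020 m/s; transfer-periapsis v_p = √[μ(2/r₁ − 1/a_t)] = 16520 m/s.
Δv₁ = v_p − v_c1 = 3502 m/s.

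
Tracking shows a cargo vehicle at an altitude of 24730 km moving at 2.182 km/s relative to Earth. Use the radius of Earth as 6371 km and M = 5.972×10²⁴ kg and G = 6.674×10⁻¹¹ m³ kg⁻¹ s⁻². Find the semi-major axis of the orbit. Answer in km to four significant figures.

a ≈ 19100 km

μ = GM = 6.674×10⁻¹¹ × 5.972×10²⁴ = 3.986×10¹⁴ m³/s².
r = 6371 + 24730 = 31101 km = 3.110×10⁷ m.
Specific orbital energy ε = v²/2 − μ/r = (2182)²/2 − 3.986×10¹⁴/3.110×10⁷ = -1.043×10⁷ J/kg.
Since ε = −μ/(2a), a = −μ/(2ε) = 1.910×10⁷ m = 19098 km.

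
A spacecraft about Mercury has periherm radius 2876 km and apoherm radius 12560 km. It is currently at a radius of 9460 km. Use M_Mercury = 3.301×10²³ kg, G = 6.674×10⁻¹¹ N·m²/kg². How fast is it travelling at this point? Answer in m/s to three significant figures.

μ = GM = 6.674×10⁻¹¹ × 3.301×10²³ = 2.203×10¹³ m³/s².
Semi-major axis a = (r_p + r_a)/2 = 7718.0 km = 7.718×10⁶ m.
Vis-viva: v² = μ(2/r − 1/a) = 2.203×10¹³ × (2.114×10⁻⁷ − 1.296×10⁻⁷) = 1.803×10⁶ m²/s².
v = 1343 m/s.

v ≈ 1340 m/s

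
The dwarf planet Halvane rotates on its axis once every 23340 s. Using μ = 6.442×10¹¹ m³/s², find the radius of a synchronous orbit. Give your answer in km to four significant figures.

A synchronous orbit has period T, so by Kepler's third law a = (μT²/4π²)^(1/3).
μT²/4π² = 6.442×10¹¹ × (2.334×10⁴)² / 39.48 = 8.889×10¹⁸ m³.
a = 2.072×10⁶ m = 2071.5 km.

r_sync ≈ 2072 km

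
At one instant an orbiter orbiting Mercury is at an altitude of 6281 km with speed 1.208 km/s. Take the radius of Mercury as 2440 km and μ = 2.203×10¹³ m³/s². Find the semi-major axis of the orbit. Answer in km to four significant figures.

r = 2440 + 6281 = 8721.0 km = 8.721×10⁶ m.
Specific orbital energy ε = v²/2 − μ/r = (1208)²/2 − 2.203×10¹³/8.721×10⁶ = -1.796×10⁶ J/kg.
Since ε = −μ/(2a), a = −μ/(2ε) = 6.132×10⁶ m = 6131.5 km.

a ≈ 6132 km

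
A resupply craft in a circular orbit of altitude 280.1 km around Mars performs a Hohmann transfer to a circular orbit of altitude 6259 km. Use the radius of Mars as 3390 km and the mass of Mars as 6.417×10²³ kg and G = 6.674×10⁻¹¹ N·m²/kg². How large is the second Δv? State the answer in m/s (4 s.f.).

μ = GM = 6.674×10⁻¹¹ × 6.417×10²³ = 4.283×10¹³ m³/s².
r₁ = 3390 + 280.1 = 3670.1 km = 3.6701×10⁶ m.
r₂ = 3390 + 6259 = 9649.0 km = 9.6490×10⁶ m.
Transfer ellipse a_t = (r₁ + r₂)/2 = 6.660×10⁶ m.
At r₁: circular v_c1 = √(μ/r₁) = 3416 m/s; transfer-periapsis v_p = √[μ(2/r₁ − 1/a_t)] = 4112 m/s.
At r₂: circular v_c2 = √(μ/r₂) = 2107 m/s; transfer-apoapsis v_a = √[μ(2/r₂ − 1/a_t)] = 1564 m/s.
Δv₂ = v_c2 − v_a = 542.8 m/s.

Δv ≈ 542.8 m/s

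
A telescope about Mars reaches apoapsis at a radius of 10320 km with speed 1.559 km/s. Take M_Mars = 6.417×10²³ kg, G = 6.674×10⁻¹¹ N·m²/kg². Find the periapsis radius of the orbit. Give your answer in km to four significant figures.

periapsis radius ≈ 4273 km

μ = GM = 6.674×10⁻¹¹ × 6.417×10²³ = 4.283×10¹³ m³/s².
r_a = 1.032×10⁷ m.
Specific energy ε = v²/2 − μ/r = -2.935×10⁶ J/kg, so a = −μ/(2ε) = 7.297×10⁶ m.
The apsides satisfy r_p + r_a = 2a, so the periapsis radius is 2a − r_a = 4.273×10⁶ m = 4273.5 km.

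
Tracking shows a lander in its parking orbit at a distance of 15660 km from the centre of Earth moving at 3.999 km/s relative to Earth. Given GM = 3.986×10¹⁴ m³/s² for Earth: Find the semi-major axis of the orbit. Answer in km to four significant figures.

r = 1.566×10⁷ m.
Vis-viva rearranged: 1/a = 2/r − v²/μ = 1.277×10⁻⁷ − 4.012×10⁻⁸ = 8.759×10⁻⁸ m⁻¹.
a = 1.142×10⁷ m = 11416 km.

a ≈ 11420 km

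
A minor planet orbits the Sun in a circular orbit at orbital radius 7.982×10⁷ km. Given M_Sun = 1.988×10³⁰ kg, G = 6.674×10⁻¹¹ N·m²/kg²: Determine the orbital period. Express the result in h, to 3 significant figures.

μ = GM = 6.674×10⁻¹¹ × 1.988×10³⁰ = 1.327×10²⁰ m³/s².
r = 7.982×10⁷ km = 7.982×10¹⁰ m.
Kepler's third law: T = 2π√(r³/μ) = 2π√((7.982×10¹⁰)³ / 1.327×10²⁰).
r³/μ = 3.833×10¹² s², so T = 2π × 1.958×10⁶ = 1.230×10⁷ s.
Converting: 1.230×10⁷ s ÷ 3600 = 3417 h.

T ≈ 3420 h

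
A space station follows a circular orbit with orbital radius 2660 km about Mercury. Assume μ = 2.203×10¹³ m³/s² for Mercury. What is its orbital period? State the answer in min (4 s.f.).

r = 2660 km = 2.660×10⁶ m.
Kepler's third law: T = 2π√(r³/μ) = 2π√((2.660×10⁶)³ / 2.203×10¹³).
r³/μ = 8.543×10⁵ s², so T = 2π × 9.243×10² = 5.808×10³ s.
Converting: 5.808×10³ s ÷ 60.00 = 96.79 min.

T ≈ 96.79 min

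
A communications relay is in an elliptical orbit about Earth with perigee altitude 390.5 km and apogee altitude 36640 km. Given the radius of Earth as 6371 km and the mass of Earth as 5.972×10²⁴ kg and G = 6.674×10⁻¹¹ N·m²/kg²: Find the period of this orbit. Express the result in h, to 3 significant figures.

T ≈ 10.9 h

μ = GM = 6.674×10⁻¹¹ × 5.972×10²⁴ = 3.986×10¹⁴ m³/s².
r_p = 6371 + 390.5 = 6761.5 km = 6.7615×10⁶ m.
r_a = 6371 + 36640 = 43011 km = 4.3011×10⁷ m.
Semi-major axis a = (r_p + r_a)/2 = (6761.5 + 43011)/2 = 24886 km = 2.489×10⁷ m.
By Kepler's third law T = 2π√(a³/μ) = 2π × 6.219×10³ = 3.907×10⁴ s.
= 10.85 h.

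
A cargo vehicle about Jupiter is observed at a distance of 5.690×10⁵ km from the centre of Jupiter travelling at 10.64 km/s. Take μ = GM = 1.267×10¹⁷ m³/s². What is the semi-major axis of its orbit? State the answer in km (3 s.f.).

a ≈ 3.81×10⁵ km

r = 5.690×10⁸ m.
Specific orbital energy ε = v²/2 − μ/r = (10640)²/2 − 1.267×10¹⁷/5.690×10⁸ = -1.661×10⁸ J/kg.
Since ε = −μ/(2a), a = −μ/(2ε) = 3.815×10⁸ m = 3.8147×10⁵ km.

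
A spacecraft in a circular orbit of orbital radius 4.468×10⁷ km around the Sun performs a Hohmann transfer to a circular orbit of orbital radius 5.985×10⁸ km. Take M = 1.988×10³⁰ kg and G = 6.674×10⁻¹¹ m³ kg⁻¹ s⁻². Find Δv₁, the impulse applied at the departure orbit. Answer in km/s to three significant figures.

μ = GM = 6.674×10⁻¹¹ × 1.988×10³⁰ = 1.327×10²⁰ m³/s².
r₁ = 4.468×10⁷ km = 4.468×10¹⁰ m.
r₂ = 5.985×10⁸ km = 5.985×10¹¹ m.
Transfer ellipse a_t = (r₁ + r₂)/2 = 3.216×10¹¹ m.
At r₁: circular v_c1 = √(μ/r₁) = 54490 m/s; transfer-perihelion v_p = √[μ(2/r₁ − 1/a_t)] = 74340 m/s.
Δv₁ = v_p − v_c1 = 19850 m/s.
= 19.85 km/s.

Δv ≈ 19.8 km/s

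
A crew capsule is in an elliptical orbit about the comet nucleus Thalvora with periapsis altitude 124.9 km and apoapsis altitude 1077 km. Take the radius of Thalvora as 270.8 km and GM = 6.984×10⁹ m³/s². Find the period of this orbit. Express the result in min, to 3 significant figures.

r_p = 270.8 + 124.9 = 395.70 km = 3.9570×10⁵ m.
r_a = 270.8 + 1077 = 1347.8 km = 1.3478×10⁶ m.
Semi-major axis a = (r_p + r_a)/2 = (395.70 + 1347.8)/2 = 871.75 km = 8.718×10⁵ m.
By Kepler's third law T = 2π√(a³/μ) = 2π × 9.739×10³ = 6.119×10⁴ s.
= 1020 min.

T ≈ 1020 min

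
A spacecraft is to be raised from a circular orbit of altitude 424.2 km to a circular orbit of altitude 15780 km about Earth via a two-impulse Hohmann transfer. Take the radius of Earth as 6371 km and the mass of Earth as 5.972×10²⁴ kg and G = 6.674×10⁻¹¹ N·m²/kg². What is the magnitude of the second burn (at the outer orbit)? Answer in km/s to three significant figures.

μ = GM = 6.674×10⁻¹¹ × 5.972×10²⁴ = 3.986×10¹⁴ m³/s².
r₁ = 6371 + 424.2 = 6795.2 km = 6.7952×10⁶ m.
r₂ = 6371 + 15780 = 22151 km = 2.2151×10⁷ m.
Transfer ellipse a_t = (r₁ + r₂)/2 = 1.447×10⁷ m.
At r₁: circular v_c1 = √(μ/r₁) = 7659 m/s; transfer-perigee v_p = √[μ(2/r₁ − 1/a_t)] = 9475 m/s.
At r₂: circular v_c2 = √(μ/r₂) = 4242 m/s; transfer-apogee v_a = √[μ(2/r₂ − 1/a_t)] = 2907 m/s.
Δv₂ = v_c2 − v_a = 1335 m/s.
= 1.335 km/s.

Δv ≈ 1.34 km/s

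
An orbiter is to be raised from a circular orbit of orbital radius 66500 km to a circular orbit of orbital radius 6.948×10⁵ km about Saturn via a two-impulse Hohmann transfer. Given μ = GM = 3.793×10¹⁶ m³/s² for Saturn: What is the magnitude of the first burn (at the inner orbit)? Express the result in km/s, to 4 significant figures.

Δv ≈ 8.384 km/s

r₁ = 66500 km = 6.650×10⁷ m.
r₂ = 6.948×10⁵ km = 6.948×10⁸ m.
Transfer ellipse a_t = (r₁ + r₂)/2 = 3.806×10⁸ m.
At r₁: circular v_c1 = √(μ/r₁) = 23880 m/s; transfer-perikrone v_p = √[μ(2/r₁ − 1/a_t)] = 32270 m/s.
Δv₁ = v_p − v_c1 = 8384 m/s.
= 8.384 km/s.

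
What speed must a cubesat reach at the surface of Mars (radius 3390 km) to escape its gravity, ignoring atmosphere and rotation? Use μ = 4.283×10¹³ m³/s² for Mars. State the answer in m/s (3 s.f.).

v_esc ≈ 5030 m/s

r = R = 3.390×10⁶ m.
Escape speed v_esc = √(2μ/r) = √(2 × 4.283×10¹³ / 3.390×10⁶) = √(2.527×10⁷) = 5027 m/s.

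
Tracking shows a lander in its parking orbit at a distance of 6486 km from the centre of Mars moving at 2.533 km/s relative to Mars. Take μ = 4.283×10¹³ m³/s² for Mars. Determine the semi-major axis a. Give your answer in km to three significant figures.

a ≈ 6310 km

r = 6.486×10⁶ m.
Specific orbital energy ε = v²/2 − μ/r = (2533)²/2 − 4.283×10¹³/6.486×10⁶ = -3.395×10⁶ J/kg.
Since ε = −μ/(2a), a = −μ/(2ε) = 6.307×10⁶ m = 6307.0 km.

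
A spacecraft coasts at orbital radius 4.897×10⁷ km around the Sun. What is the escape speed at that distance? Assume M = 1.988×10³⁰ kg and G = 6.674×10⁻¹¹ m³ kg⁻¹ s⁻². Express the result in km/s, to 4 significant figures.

v_esc ≈ 73.61 km/s

μ = GM = 6.674×10⁻¹¹ × 1.988×10³⁰ = 1.327×10²⁰ m³/s².
r = 4.897×10⁷ km = 4.897×10¹⁰ m.
Escape speed v_esc = √(2μ/r) = √(2 × 1.327×10²⁰ / 4.897×10¹⁰) = √(5.419×10⁹) = 73610 m/s.
= 73.61 km/s.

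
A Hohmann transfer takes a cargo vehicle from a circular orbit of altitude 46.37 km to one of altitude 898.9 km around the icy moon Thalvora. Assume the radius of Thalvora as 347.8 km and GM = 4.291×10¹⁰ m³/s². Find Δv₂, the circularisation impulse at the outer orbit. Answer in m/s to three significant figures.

r₁ = 347.8 + 46.37 = 394.17 km = 3.9417×10⁵ m.
r₂ = 347.8 + 898.9 = 1246.7 km = 1.2467×10⁶ m.
Transfer ellipse a_t = (r₁ + r₂)/2 = 8.204×10⁵ m.
At r₁: circular v_c1 = √(μ/r₁) = 329.9 m/s; transfer-periapsis v_p = √[μ(2/r₁ − 1/a_t)] = 406.7 m/s.
At r₂: circular v_c2 = √(μ/r₂) = 185.5 m/s; transfer-apoapsis v_a = √[μ(2/r₂ − 1/a_t)] = 128.6 m/s.
Δv₂ = v_c2 − v_a = 56.93 m/s.

Δv ≈ 56.9 m/s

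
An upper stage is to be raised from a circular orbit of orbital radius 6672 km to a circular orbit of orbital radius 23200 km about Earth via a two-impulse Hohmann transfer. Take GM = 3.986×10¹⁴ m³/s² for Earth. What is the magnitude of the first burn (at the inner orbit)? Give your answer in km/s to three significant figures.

r₁ = 6672 km = 6.672×10⁶ m.
r₂ = 23200 km = 2.320×10⁷ m.
Transfer ellipse a_t = (r₁ + r₂)/2 = 1.494×10⁷ m.
At r₁: circular v_c1 = √(μ/r₁) = 7729 m/s; transfer-perigee v_p = √[μ(2/r₁ − 1/a_t)] = 9633 m/s.
Δv₁ = v_p − v_c1 = 1904 m/s.
= 1.904 km/s.

Δv ≈ 1.90 km/s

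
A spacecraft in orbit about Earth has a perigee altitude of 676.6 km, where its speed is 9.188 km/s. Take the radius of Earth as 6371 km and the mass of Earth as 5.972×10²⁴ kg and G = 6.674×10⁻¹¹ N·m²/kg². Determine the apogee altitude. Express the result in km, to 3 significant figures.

μ = GM = 6.674×10⁻¹¹ × 5.972×10²⁴ = 3.986×10¹⁴ m³/s².
r_p = 6371 + 676.6 = 7047.6 km = 7.048×10⁶ m.
Specific energy ε = v²/2 − μ/r = -1.434×10⁷ J/kg, so a = −μ/(2ε) = 1.389×10⁷ m.
The apsides satisfy r_p + r_a = 2a, so the apogee radius is 2a − r_p = 2.074×10⁷ m = 20738 km.
Apogee altitude = 20738 − 6371 = 14367 km.

apogee altitude ≈ 14400 km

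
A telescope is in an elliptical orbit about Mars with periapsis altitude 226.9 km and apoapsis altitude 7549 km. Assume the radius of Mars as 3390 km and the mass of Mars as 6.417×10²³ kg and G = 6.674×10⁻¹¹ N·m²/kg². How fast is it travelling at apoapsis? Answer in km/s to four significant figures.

v ≈ 1.395 km/s

μ = GM = 6.674×10⁻¹¹ × 6.417×10²³ = 4.283×10¹³ m³/s².
r_p = 3390 + 226.9 = 3616.9 km = 3.6169×10⁶ m.
r_a = 3390 + 7549 = 10939 km = 1.0939×10⁷ m.
Semi-major axis a = (r_p + r_a)/2 = 7277.9 km = 7.278×10⁶ m.
Vis-viva: v² = μ(2/r − 1/a) = 4.283×10¹³ × (1.828×10⁻⁷ − 1.374×10⁻⁷) = 1.946×10⁶ m²/s².
v = 1395 m/s = 1.395 km/s.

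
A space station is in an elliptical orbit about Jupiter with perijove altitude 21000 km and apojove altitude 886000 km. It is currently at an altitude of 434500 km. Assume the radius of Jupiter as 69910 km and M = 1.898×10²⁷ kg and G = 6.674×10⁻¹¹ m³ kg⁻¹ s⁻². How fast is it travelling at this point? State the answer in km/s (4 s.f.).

v ≈ 16.13 km/s

μ = GM = 6.674×10⁻¹¹ × 1.898×10²⁷ = 1.267×10¹⁷ m³/s².
r_p = 69910 + 21000 = 90910 km = 9.0910×10⁷ m.
r_a = 69910 + 886000 = 955910 km = 9.5591×10⁸ m.
r = 69910 + 434500 = 5.0441×10⁵ km = 5.044×10⁸ m.
Semi-major axis a = (r_p + r_a)/2 = 5.2341×10⁵ km = 5.234×10⁸ m.
Vis-viva: v² = μ(2/r − 1/a) = 1.267×10¹⁷ × (3.965×10⁻⁹ − 1.911×10⁻⁹) = 2.602×10⁸ m²/s².
v = 16130 m/s = 16.13 km/s.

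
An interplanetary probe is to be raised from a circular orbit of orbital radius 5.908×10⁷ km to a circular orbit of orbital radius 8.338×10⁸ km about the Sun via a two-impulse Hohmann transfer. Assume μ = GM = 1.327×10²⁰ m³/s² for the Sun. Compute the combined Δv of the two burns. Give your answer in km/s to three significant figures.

Δv_total ≈ 25.4 km/s

r₁ = 5.908×10⁷ km = 5.908×10¹⁰ m.
r₂ = 8.338×10⁸ km = 8.338×10¹¹ m.
Transfer ellipse a_t = (r₁ + r₂)/2 = 4.464×10¹¹ m.
At r₁: circular v_c1 = √(μ/r₁) = 47390 m/s; transfer-perihelion v_p = √[μ(2/r₁ − 1/a_t)] = 64770 m/s.
Δv₁ = v_p − v_c1 = 17380 m/s.
At r₂: circular v_c2 = √(μ/r₂) = 12620 m/s; transfer-aphelion v_a = √[μ(2/r₂ − 1/a_t)] = 4589 m/s.
Δv₂ = v_c2 − v_a = 8026 m/s.
Total Δv = Δv₁ + Δv₂ = 25400 m/s = 25.40 km/s.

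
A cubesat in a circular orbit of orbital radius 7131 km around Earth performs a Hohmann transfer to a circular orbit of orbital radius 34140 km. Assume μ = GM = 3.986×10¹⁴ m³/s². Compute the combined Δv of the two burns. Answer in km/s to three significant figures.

Δv_total ≈ 3.55 km/s

r₁ = 7131 km = 7.131×10⁶ m.
r₂ = 34140 km = 3.414×10⁷ m.
Transfer ellipse a_t = (r₁ + r₂)/2 = 2.064×10⁷ m.
At r₁: circular v_c1 = √(μ/r₁) = 7476 m/s; transfer-perigee v_p = √[μ(2/r₁ − 1/a_t)] = 9617 m/s.
Δv₁ = v_p − v_c1 = 2140 m/s.
At r₂: circular v_c2 = √(μ/r₂) = 3417 m/s; transfer-apogee v_a = √[μ(2/r₂ − 1/a_t)] = 2009 m/s.
Δv₂ = v_c2 − v_a = 1408 m/s.
Total Δv = Δv₁ + Δv₂ = 3548 m/s = 3.548 km/s.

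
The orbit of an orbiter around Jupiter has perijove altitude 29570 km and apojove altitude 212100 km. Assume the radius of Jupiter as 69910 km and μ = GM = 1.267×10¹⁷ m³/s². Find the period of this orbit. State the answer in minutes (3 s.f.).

T ≈ 775 minutes

r_p = 69910 + 29570 = 99480 km = 9.9480×10⁷ m.
r_a = 69910 + 212100 = 282010 km = 2.8201×10⁸ m.
Semi-major axis a = (r_p + r_a)/2 = (99480 + 2.8201×10⁵)/2 = 1.9074×10⁵ km = 1.907×10⁸ m.
By Kepler's third law T = 2π√(a³/μ) = 2π × 7.401×10³ = 4.650×10⁴ s.
= 775.0 minutes.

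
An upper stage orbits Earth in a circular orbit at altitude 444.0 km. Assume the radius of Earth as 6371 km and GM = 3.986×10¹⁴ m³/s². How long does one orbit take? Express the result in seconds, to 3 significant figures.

T ≈ 5600 seconds

r = 6371 + 444.0 = 6815.0 km = 6.8150×10⁶ m.
Kepler's third law: T = 2π√(r³/μ) = 2π√((6.815×10⁶)³ / 3.986×10¹⁴).
r³/μ = 7.941×10⁵ s², so T = 2π × 8.911×10² = 5.599×10³ s.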